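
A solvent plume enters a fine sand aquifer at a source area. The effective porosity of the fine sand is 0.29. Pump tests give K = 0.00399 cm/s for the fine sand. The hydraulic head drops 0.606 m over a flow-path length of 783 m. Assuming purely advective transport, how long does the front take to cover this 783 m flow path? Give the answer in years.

233

Convert K: 0.00399 cm/s × 864 = 3.447 m/day.
Hydraulic gradient i = Δh / L = 0.606 / 783 = 0.0007739.
Darcy flux q = K · i = 3.447 × 0.0007739 = 0.002668 m/day.
Seepage velocity v = q / n_e = 0.002668 / 0.29 = 0.009200 m/day.
Travel time t = L / v = 783 / 0.009200 = 85106 days = 233.0 years.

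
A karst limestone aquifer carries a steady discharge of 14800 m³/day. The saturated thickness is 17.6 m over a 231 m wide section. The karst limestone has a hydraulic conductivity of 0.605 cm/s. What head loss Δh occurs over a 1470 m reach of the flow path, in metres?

Convert K: 0.605 cm/s × 864 = 522.7 m/day.
Cross-sectional area A = 231 × 17.6 = 4066 m².
From Q = K·A·i, i = Q / (K·A) = 14800 / (522.7 × 4066) = 0.006964.
Head loss Δh = i · L = 0.006964 × 1470 = 10.24 m.

10.2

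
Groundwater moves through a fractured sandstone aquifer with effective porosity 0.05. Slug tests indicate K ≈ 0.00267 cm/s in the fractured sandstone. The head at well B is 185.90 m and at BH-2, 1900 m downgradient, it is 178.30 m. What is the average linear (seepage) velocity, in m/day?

0.185

Convert K: 0.00267 cm/s × 864 = 2.307 m/day.
Hydraulic gradient i = (185.90 − 178.30) / 1900 = 7.6 / 1900 = 0.004000.
Darcy flux q = K · i = 2.307 × 0.004000 = 0.009228 m/day.
Seepage velocity v = q / n_e = 0.009228 / 0.05 = 0.1846 m/day.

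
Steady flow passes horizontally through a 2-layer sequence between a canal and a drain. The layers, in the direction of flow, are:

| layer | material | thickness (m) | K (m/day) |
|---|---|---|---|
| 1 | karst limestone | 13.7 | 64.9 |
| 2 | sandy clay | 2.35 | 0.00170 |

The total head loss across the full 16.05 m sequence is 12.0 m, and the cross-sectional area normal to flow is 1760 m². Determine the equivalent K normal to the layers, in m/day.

Flow is perpendicular to layering, so the layers act in series and the equivalent K is the thickness-weighted harmonic mean.
Total thickness L = 13.7 + 2.35 = 16.05 m.
Σ(b_i/K_i) = 13.7/64.9 + 2.35/0.00170 = 1383 d.
K_eq = L / Σ(b_i/K_i) = 16.05 / 1383 = 0.01161 m/day.

0.0116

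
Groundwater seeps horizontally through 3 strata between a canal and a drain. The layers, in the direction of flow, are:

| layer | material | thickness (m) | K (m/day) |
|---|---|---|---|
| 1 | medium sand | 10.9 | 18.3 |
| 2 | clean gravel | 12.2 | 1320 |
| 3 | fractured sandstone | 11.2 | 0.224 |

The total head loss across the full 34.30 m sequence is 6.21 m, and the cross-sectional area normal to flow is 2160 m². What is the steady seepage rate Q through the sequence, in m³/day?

Flow is perpendicular to layering, so the layers act in series and the equivalent K is the thickness-weighted harmonic mean.
Total thickness L = 10.9 + 12.2 + 11.2 = 34.30 m.
Σ(b_i/K_i) = 10.9/18.3 + 12.2/1320 + 11.2/0.224 = 50.60 d.
K_eq = L / Σ(b_i/K_i) = 34.30 / 50.60 = 0.6778 m/day.
Q = K_eq · A · (Δh/L) = 0.6778 × 2160 × (6.21/34.30) = 265.1 m³/day.

265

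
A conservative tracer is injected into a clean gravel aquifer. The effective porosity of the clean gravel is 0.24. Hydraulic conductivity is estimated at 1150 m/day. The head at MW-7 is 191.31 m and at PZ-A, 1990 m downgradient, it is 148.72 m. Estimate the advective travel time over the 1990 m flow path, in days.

19.4

Hydraulic gradient i = (191.31 − 148.72) / 1990 = 42.59 / 1990 = 0.02140.
Darcy flux q = K · i = 1150 × 0.02140 = 24.61 m/day.
Seepage velocity v = q / n_e = 24.61 / 0.24 = 102.6 m/day.
Travel time t = L / v = 1990 / 102.6 = 19.40 days.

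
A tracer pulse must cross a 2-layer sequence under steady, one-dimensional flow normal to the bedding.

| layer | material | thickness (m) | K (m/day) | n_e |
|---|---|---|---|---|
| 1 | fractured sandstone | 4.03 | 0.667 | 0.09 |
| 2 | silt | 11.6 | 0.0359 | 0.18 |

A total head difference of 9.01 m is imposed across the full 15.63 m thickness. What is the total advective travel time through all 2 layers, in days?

89.5

With flow normal to the layers, continuity requires the same specific discharge q through every layer.
Σ(b_i/K_i) = 4.03/0.667 + 11.6/0.0359 = 329.2 d.
q = Δh / Σ(b_i/K_i) = 9.01 / 329.2 = 0.02737 m/day.
In each layer the seepage velocity is v_i = q/n_i, so the layer transit time is t_i = b_i·n_i / q:
  layer 1 (fractured sandstone): t_1 = 4.03 × 0.09 / 0.02737 = 13.25 d
  layer 2 (silt): t_2 = 11.6 × 0.18 / 0.02737 = 76.28 d
Total t = Σ t_i = 89.53 days.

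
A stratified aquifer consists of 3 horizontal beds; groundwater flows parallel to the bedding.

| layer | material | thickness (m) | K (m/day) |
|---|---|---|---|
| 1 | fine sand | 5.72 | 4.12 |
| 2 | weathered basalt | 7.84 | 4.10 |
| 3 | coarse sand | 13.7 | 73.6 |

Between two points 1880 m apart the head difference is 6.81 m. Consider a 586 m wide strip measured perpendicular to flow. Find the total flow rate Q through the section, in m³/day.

2260

Flow is parallel to layering, so each bed carries its own Darcy discharge and the transmissivities add.
Σ(K_i·b_i) = 4.12×5.72 + 4.10×7.84 + 73.6×13.7 = 1064 m²/day.
Hydraulic gradient i = Δh / L = 6.81 / 1880 = 0.003622.
Q = Σ(K_i·b_i) · W · i = 1064 × 586 × 0.003622 = 2259 m³/day.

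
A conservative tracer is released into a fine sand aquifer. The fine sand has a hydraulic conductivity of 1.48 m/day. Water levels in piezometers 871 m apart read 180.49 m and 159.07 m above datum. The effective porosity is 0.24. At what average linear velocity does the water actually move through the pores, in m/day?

0.152

Hydraulic gradient i = (180.49 − 159.07) / 871 = 21.42 / 871 = 0.02459.
Darcy flux q = K · i = 1.480 × 0.02459 = 0.03640 m/day.
Seepage velocity v = q / n_e = 0.03640 / 0.24 = 0.1517 m/day.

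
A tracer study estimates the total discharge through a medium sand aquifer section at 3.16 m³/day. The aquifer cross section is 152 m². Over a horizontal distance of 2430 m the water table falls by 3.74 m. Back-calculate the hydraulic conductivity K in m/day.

Hydraulic gradient i = Δh / L = 3.74 / 2430 = 0.001539.
From Q = K·A·i, K = Q / (A·i) = 3.16 / (152.0 × 0.001539) = 13.51 m/day.

13.5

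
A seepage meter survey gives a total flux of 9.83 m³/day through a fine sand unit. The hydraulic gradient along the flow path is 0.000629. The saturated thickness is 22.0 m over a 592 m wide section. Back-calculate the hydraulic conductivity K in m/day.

1.20

Cross-sectional area A = 592 × 22.0 = 13024 m².
Hydraulic gradient i = 0.000629.
From Q = K·A·i, K = Q / (A·i) = 9.83 / (13024 × 0.0006290) = 1.200 m/day.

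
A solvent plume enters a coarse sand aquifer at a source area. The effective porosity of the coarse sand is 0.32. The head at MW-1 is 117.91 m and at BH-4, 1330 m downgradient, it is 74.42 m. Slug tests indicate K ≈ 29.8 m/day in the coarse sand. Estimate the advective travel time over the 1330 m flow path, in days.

437

Hydraulic gradient i = (117.91 − 74.42) / 1330 = 43.49 / 1330 = 0.03270.
Darcy flux q = K · i = 29.80 × 0.03270 = 0.9744 m/day.
Seepage velocity v = q / n_e = 0.9744 / 0.32 = 3.045 m/day.
Travel time t = L / v = 1330 / 3.045 = 436.8 days.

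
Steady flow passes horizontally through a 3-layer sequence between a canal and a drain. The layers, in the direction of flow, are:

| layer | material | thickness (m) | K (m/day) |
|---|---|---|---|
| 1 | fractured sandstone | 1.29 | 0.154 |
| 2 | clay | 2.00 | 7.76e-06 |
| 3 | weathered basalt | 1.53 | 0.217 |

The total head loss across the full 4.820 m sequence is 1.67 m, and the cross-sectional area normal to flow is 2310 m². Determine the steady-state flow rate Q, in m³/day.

Flow is perpendicular to layering, so the layers act in series and the equivalent K is the thickness-weighted harmonic mean.
Total thickness L = 1.29 + 2.00 + 1.53 = 4.820 m.
Σ(b_i/K_i) = 1.29/0.154 + 2.00/7.76e-06 + 1.53/0.217 = 2.577e+05 d.
K_eq = L / Σ(b_i/K_i) = 4.820 / 2.577e+05 = 1.870e-05 m/day.
Q = K_eq · A · (Δh/L) = 1.870e-05 × 2310 × (1.67/4.820) = 0.01497 m³/day.

0.0150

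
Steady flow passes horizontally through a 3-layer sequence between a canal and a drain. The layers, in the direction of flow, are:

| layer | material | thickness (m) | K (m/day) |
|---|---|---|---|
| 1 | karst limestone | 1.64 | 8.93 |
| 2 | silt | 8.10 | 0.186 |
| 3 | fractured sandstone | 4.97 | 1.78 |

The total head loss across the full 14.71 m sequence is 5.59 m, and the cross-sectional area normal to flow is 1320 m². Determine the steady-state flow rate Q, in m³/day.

159

Flow is perpendicular to layering, so the layers act in series and the equivalent K is the thickness-weighted harmonic mean.
Total thickness L = 1.64 + 8.10 + 4.97 = 14.71 m.
Σ(b_i/K_i) = 1.64/8.93 + 8.10/0.186 + 4.97/1.78 = 46.52 d.
K_eq = L / Σ(b_i/K_i) = 14.71 / 46.52 = 0.3162 m/day.
Q = K_eq · A · (Δh/L) = 0.3162 × 1320 × (5.59/14.71) = 158.6 m³/day.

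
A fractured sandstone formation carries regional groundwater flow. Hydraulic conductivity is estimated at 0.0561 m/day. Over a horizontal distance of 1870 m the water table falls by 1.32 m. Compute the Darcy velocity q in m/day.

3.96e-05

Hydraulic gradient i = Δh / L = 1.32 / 1870 = 0.0007059.
Specific discharge q = K · i = 0.05610 × 0.0007059 = 3.960e-05 m/day.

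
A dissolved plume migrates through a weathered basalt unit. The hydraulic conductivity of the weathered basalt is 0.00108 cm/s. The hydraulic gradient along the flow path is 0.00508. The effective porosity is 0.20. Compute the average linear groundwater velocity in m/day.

0.0237

Convert K: 0.00108 cm/s × 864 = 0.9331 m/day.
Hydraulic gradient i = 0.00508.
Darcy flux q = K · i = 0.9331 × 0.005080 = 0.004740 m/day.
Seepage velocity v = q / n_e = 0.004740 / 0.20 = 0.02370 m/day.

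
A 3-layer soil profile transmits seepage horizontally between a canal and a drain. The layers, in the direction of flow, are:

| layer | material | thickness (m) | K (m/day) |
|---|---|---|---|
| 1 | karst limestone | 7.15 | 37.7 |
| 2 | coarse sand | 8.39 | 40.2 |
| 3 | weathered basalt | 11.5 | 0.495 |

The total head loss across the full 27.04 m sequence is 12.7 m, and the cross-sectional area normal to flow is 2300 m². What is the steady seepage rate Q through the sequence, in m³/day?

1240

Flow is perpendicular to layering, so the layers act in series and the equivalent K is the thickness-weighted harmonic mean.
Total thickness L = 7.15 + 8.39 + 11.5 = 27.04 m.
Σ(b_i/K_i) = 7.15/37.7 + 8.39/40.2 + 11.5/0.495 = 23.63 d.
K_eq = L / Σ(b_i/K_i) = 27.04 / 23.63 = 1.144 m/day.
Q = K_eq · A · (Δh/L) = 1.144 × 2300 × (12.7/27.04) = 1236 m³/day.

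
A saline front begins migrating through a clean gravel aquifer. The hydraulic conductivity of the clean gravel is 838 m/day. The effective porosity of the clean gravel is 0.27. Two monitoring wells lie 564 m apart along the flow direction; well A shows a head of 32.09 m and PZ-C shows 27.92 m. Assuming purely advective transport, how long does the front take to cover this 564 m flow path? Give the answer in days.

Hydraulic gradient i = (32.09 − 27.92) / 564 = 4.17 / 564 = 0.007394.
Darcy flux q = K · i = 838.0 × 0.007394 = 6.196 m/day.
Seepage velocity v = q / n_e = 6.196 / 0.27 = 22.95 m/day.
Travel time t = L / v = 564 / 22.95 = 24.58 days.

24.6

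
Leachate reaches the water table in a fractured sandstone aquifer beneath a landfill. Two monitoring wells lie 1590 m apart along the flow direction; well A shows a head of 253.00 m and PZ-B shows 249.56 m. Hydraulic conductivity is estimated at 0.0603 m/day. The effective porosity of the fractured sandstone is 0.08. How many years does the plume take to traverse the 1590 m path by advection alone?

Hydraulic gradient i = (253.00 − 249.56) / 1590 = 3.44 / 1590 = 0.002164.
Darcy flux q = K · i = 0.06030 × 0.002164 = 0.0001305 m/day.
Seepage velocity v = q / n_e = 0.0001305 / 0.08 = 0.001631 m/day.
Travel time t = L / v = 1590 / 0.001631 = 9.750e+05 days = 2669 years.

2670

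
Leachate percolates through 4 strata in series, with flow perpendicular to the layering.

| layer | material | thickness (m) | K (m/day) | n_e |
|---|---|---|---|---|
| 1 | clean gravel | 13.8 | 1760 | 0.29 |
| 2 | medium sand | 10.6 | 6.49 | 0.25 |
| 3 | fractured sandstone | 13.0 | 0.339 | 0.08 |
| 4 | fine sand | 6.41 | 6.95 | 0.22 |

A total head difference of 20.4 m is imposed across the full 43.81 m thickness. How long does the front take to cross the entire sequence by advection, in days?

With flow normal to the layers, continuity requires the same specific discharge q through every layer.
Σ(b_i/K_i) = 13.8/1760 + 10.6/6.49 + 13.0/0.339 + 6.41/6.95 = 40.91 d.
q = Δh / Σ(b_i/K_i) = 20.4 / 40.91 = 0.4986 m/day.
In each layer the seepage velocity is v_i = q/n_i, so the layer transit time is t_i = b_i·n_i / q:
  layer 1 (clean gravel): t_1 = 13.8 × 0.29 / 0.4986 = 8.026 d
  layer 2 (medium sand): t_2 = 10.6 × 0.25 / 0.4986 = 5.314 d
  layer 3 (fractured sandstone): t_3 = 13.0 × 0.08 / 0.4986 = 2.086 d
  layer 4 (fine sand): t_4 = 6.41 × 0.22 / 0.4986 = 2.828 d
Total t = Σ t_i = 18.25 days.

18.3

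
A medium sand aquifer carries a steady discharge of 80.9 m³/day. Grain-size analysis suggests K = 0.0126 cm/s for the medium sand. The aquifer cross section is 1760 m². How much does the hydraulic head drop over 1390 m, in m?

Convert K: 0.0126 cm/s × 864 = 10.89 m/day.
From Q = K·A·i, i = Q / (K·A) = 80.9 / (10.89 × 1760) = 0.004222.
Head loss Δh = i · L = 0.004222 × 1390 = 5.869 m.

5.87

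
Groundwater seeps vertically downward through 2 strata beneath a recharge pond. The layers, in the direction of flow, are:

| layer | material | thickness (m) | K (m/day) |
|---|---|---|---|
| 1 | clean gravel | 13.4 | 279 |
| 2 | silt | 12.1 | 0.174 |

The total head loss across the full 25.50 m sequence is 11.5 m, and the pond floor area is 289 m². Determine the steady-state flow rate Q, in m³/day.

47.8

Flow is perpendicular to layering, so the layers act in series and the equivalent K is the thickness-weighted harmonic mean.
Total thickness L = 13.4 + 12.1 = 25.50 m.
Σ(b_i/K_i) = 13.4/279 + 12.1/0.174 = 69.59 d.
K_eq = L / Σ(b_i/K_i) = 25.50 / 69.59 = 0.3664 m/day.
Q = K_eq · A · (Δh/L) = 0.3664 × 289 × (11.5/25.50) = 47.76 m³/day.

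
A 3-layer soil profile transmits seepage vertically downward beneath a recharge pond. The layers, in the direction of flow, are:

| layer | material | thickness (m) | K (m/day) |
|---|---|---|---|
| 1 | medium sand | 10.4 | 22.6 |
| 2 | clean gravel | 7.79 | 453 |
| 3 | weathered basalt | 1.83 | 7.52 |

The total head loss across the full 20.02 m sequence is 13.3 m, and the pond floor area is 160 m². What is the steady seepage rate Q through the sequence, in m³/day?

2950

Flow is perpendicular to layering, so the layers act in series and the equivalent K is the thickness-weighted harmonic mean.
Total thickness L = 10.4 + 7.79 + 1.83 = 20.02 m.
Σ(b_i/K_i) = 10.4/22.6 + 7.79/453 + 1.83/7.52 = 0.7207 d.
K_eq = L / Σ(b_i/K_i) = 20.02 / 0.7207 = 27.78 m/day.
Q = K_eq · A · (Δh/L) = 27.78 × 160 × (13.3/20.02) = 2953 m³/day.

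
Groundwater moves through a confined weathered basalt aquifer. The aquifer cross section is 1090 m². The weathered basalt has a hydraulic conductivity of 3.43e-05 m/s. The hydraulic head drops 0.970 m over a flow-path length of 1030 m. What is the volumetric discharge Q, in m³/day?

Convert K: 3.43e-05 m/s × 86400 = 2.964 m/day.
Hydraulic gradient i = Δh / L = 0.970 / 1030 = 0.0009417.
Darcy's law: Q = K · A · i = 2.964 × 1090 × 0.0009417 = 3.042 m³/day.

3.04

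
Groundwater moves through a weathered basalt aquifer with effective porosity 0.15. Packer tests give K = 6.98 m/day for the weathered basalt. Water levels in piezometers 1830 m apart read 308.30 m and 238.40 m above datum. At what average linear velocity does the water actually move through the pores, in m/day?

1.78

Hydraulic gradient i = (308.30 − 238.40) / 1830 = 69.9 / 1830 = 0.03820.
Darcy flux q = K · i = 6.980 × 0.03820 = 0.2666 m/day.
Seepage velocity v = q / n_e = 0.2666 / 0.15 = 1.777 m/day.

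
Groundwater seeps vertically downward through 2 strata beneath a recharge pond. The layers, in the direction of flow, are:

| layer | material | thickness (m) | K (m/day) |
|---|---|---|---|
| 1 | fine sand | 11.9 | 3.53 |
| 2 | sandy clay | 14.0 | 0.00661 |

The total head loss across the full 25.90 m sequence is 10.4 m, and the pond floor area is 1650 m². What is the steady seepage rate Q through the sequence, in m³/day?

Flow is perpendicular to layering, so the layers act in series and the equivalent K is the thickness-weighted harmonic mean.
Total thickness L = 11.9 + 14.0 = 25.90 m.
Σ(b_i/K_i) = 11.9/3.53 + 14.0/0.00661 = 2121 d.
K_eq = L / Σ(b_i/K_i) = 25.90 / 2121 = 0.01221 m/day.
Q = K_eq · A · (Δh/L) = 0.01221 × 1650 × (10.4/25.90) = 8.089 m³/day.

8.09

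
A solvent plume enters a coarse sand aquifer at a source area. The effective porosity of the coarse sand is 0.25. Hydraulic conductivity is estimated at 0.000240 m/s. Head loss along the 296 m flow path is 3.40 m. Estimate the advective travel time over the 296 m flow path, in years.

0.851

Convert K: 0.000240 m/s × 86400 = 20.74 m/day.
Hydraulic gradient i = Δh / L = 3.40 / 296 = 0.01149.
Darcy flux q = K · i = 20.74 × 0.01149 = 0.2382 m/day.
Seepage velocity v = q / n_e = 0.2382 / 0.25 = 0.9527 m/day.
Travel time t = L / v = 296 / 0.9527 = 310.7 days = 0.8506 years.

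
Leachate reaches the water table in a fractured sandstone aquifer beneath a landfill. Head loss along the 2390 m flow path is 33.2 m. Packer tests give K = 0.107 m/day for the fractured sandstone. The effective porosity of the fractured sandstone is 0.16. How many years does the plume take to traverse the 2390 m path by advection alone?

Hydraulic gradient i = Δh / L = 33.2 / 2390 = 0.01389.
Darcy flux q = K · i = 0.1070 × 0.01389 = 0.001486 m/day.
Seepage velocity v = q / n_e = 0.001486 / 0.16 = 0.009290 m/day.
Travel time t = L / v = 2390 / 0.009290 = 2.573e+05 days = 704.4 years.

704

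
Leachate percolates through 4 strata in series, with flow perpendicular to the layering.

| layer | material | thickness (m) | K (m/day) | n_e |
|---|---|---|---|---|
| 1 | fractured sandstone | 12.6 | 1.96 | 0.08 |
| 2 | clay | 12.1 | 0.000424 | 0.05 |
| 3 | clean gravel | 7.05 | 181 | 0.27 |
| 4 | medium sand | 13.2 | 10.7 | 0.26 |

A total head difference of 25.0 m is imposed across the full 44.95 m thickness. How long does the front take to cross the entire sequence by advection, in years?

With flow normal to the layers, continuity requires the same specific discharge q through every layer.
Σ(b_i/K_i) = 12.6/1.96 + 12.1/0.000424 + 7.05/181 + 13.2/10.7 = 28545 d.
q = Δh / Σ(b_i/K_i) = 25.0 / 28545 = 0.0008758 m/day.
In each layer the seepage velocity is v_i = q/n_i, so the layer transit time is t_i = b_i·n_i / q:
  layer 1 (fractured sandstone): t_1 = 12.6 × 0.08 / 0.0008758 = 1151 d
  layer 2 (clay): t_2 = 12.1 × 0.05 / 0.0008758 = 690.8 d
  layer 3 (clean gravel): t_3 = 7.05 × 0.27 / 0.0008758 = 2173 d
  layer 4 (medium sand): t_4 = 13.2 × 0.26 / 0.0008758 = 3919 d
Total t = Σ t_i = 7934 days = 21.72 years.

21.7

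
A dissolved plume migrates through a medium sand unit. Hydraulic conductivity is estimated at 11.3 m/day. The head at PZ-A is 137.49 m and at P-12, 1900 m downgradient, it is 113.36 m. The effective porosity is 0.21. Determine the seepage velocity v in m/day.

0.683

Hydraulic gradient i = (137.49 − 113.36) / 1900 = 24.13 / 1900 = 0.01270.
Darcy flux q = K · i = 11.30 × 0.01270 = 0.1435 m/day.
Seepage velocity v = q / n_e = 0.1435 / 0.21 = 0.6834 m/day.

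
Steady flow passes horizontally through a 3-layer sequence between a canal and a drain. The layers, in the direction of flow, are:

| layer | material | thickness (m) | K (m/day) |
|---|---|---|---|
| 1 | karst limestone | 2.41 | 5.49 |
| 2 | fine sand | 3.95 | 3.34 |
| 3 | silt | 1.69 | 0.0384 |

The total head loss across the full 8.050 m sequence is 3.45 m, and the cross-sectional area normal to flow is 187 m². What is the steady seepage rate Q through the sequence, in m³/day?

Flow is perpendicular to layering, so the layers act in series and the equivalent K is the thickness-weighted harmonic mean.
Total thickness L = 2.41 + 3.95 + 1.69 = 8.050 m.
Σ(b_i/K_i) = 2.41/5.49 + 3.95/3.34 + 1.69/0.0384 = 45.63 d.
K_eq = L / Σ(b_i/K_i) = 8.050 / 45.63 = 0.1764 m/day.
Q = K_eq · A · (Δh/L) = 0.1764 × 187 × (3.45/8.050) = 14.14 m³/day.

14.1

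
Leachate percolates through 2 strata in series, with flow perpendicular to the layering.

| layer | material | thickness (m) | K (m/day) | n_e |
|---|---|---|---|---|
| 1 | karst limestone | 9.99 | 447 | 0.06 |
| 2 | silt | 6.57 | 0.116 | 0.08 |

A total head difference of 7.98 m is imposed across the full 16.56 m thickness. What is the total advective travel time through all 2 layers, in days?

With flow normal to the layers, continuity requires the same specific discharge q through every layer.
Σ(b_i/K_i) = 9.99/447 + 6.57/0.116 = 56.66 d.
q = Δh / Σ(b_i/K_i) = 7.98 / 56.66 = 0.1408 m/day.
In each layer the seepage velocity is v_i = q/n_i, so the layer transit time is t_i = b_i·n_i / q:
  layer 1 (karst limestone): t_1 = 9.99 × 0.06 / 0.1408 = 4.256 d
  layer 2 (silt): t_2 = 6.57 × 0.08 / 0.1408 = 3.732 d
Total t = Σ t_i = 7.988 days.

7.99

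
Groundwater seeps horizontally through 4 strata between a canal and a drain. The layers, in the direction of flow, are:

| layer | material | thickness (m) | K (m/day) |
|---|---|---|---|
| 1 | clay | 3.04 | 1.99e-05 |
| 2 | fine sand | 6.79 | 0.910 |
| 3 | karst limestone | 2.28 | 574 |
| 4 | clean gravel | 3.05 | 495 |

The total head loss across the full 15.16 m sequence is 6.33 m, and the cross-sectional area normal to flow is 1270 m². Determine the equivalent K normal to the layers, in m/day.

9.92e-05

Flow is perpendicular to layering, so the layers act in series and the equivalent K is the thickness-weighted harmonic mean.
Total thickness L = 3.04 + 6.79 + 2.28 + 3.05 = 15.16 m.
Σ(b_i/K_i) = 3.04/1.99e-05 + 6.79/0.910 + 2.28/574 + 3.05/495 = 1.528e+05 d.
K_eq = L / Σ(b_i/K_i) = 15.16 / 1.528e+05 = 9.923e-05 m/day.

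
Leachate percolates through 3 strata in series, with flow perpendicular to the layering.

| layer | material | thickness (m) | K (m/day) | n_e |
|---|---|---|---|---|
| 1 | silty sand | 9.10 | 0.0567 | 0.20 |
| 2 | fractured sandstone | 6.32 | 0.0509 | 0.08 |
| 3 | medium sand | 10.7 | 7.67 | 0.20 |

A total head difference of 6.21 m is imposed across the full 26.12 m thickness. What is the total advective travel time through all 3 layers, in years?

With flow normal to the layers, continuity requires the same specific discharge q through every layer.
Σ(b_i/K_i) = 9.10/0.0567 + 6.32/0.0509 + 10.7/7.67 = 286.1 d.
q = Δh / Σ(b_i/K_i) = 6.21 / 286.1 = 0.02171 m/day.
In each layer the seepage velocity is v_i = q/n_i, so the layer transit time is t_i = b_i·n_i / q:
  layer 1 (silty sand): t_1 = 9.10 × 0.20 / 0.02171 = 83.84 d
  layer 2 (fractured sandstone): t_2 = 6.32 × 0.08 / 0.02171 = 23.29 d
  layer 3 (medium sand): t_3 = 10.7 × 0.20 / 0.02171 = 98.58 d
Total t = Σ t_i = 205.7 days = 0.5632 years.

0.563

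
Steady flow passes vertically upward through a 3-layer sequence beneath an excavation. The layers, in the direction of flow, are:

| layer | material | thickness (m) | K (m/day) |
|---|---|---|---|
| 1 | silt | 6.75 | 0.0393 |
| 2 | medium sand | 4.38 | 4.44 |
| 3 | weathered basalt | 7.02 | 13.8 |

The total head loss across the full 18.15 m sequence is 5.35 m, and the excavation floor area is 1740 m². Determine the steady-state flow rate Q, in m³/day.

53.7

Flow is perpendicular to layering, so the layers act in series and the equivalent K is the thickness-weighted harmonic mean.
Total thickness L = 6.75 + 4.38 + 7.02 = 18.15 m.
Σ(b_i/K_i) = 6.75/0.0393 + 4.38/4.44 + 7.02/13.8 = 173.3 d.
K_eq = L / Σ(b_i/K_i) = 18.15 / 173.3 = 0.1048 m/day.
Q = K_eq · A · (Δh/L) = 0.1048 × 1740 × (5.35/18.15) = 53.73 m³/day.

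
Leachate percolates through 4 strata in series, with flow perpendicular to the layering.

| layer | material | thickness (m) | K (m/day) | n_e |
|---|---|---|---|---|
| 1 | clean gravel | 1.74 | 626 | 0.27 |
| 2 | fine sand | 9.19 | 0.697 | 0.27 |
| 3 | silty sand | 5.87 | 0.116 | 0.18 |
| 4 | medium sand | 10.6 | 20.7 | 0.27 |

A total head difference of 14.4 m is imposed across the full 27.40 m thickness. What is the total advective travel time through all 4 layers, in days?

With flow normal to the layers, continuity requires the same specific discharge q through every layer.
Σ(b_i/K_i) = 1.74/626 + 9.19/0.697 + 5.87/0.116 + 10.6/20.7 = 64.30 d.
q = Δh / Σ(b_i/K_i) = 14.4 / 64.30 = 0.2239 m/day.
In each layer the seepage velocity is v_i = q/n_i, so the layer transit time is t_i = b_i·n_i / q:
  layer 1 (clean gravel): t_1 = 1.74 × 0.27 / 0.2239 = 2.098 d
  layer 2 (fine sand): t_2 = 9.19 × 0.27 / 0.2239 = 11.08 d
  layer 3 (silty sand): t_3 = 5.87 × 0.18 / 0.2239 = 4.718 d
  layer 4 (medium sand): t_4 = 10.6 × 0.27 / 0.2239 = 12.78 d
Total t = Σ t_i = 30.68 days.

30.7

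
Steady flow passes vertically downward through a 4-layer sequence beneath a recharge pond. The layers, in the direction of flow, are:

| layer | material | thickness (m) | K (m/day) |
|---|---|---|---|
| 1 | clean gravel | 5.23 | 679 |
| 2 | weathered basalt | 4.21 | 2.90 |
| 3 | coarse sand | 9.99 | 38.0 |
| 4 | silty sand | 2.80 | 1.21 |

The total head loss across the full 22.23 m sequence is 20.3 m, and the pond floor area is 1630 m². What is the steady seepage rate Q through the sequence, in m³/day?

Flow is perpendicular to layering, so the layers act in series and the equivalent K is the thickness-weighted harmonic mean.
Total thickness L = 5.23 + 4.21 + 9.99 + 2.80 = 22.23 m.
Σ(b_i/K_i) = 5.23/679 + 4.21/2.90 + 9.99/38.0 + 2.80/1.21 = 4.036 d.
K_eq = L / Σ(b_i/K_i) = 22.23 / 4.036 = 5.507 m/day.
Q = K_eq · A · (Δh/L) = 5.507 × 1630 × (20.3/22.23) = 8198 m³/day.

8200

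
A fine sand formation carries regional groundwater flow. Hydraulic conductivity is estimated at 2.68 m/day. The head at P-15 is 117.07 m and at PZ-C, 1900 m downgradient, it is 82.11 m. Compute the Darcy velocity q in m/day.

0.0493

Hydraulic gradient i = (117.07 − 82.11) / 1900 = 34.96 / 1900 = 0.01840.
Specific discharge q = K · i = 2.680 × 0.01840 = 0.04931 m/day.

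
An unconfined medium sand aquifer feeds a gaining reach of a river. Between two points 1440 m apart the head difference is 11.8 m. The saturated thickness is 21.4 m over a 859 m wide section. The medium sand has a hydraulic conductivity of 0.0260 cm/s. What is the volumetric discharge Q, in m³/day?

3380

Convert K: 0.0260 cm/s × 864 = 22.46 m/day.
Cross-sectional area A = 859 × 21.4 = 18383 m².
Hydraulic gradient i = Δh / L = 11.8 / 1440 = 0.008194.
Darcy's law: Q = K · A · i = 22.46 × 18383 × 0.008194 = 3384 m³/day.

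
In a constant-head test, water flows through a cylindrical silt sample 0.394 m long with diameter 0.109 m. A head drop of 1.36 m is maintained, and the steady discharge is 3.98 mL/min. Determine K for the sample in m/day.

Cross-sectional area A = π·(d/2)² = π × (0.109/2)² = 0.009331 m².
Convert discharge: 3.98 mL/min = 6.633e-08 m³/s.
Darcy's law rearranged: K = Q·L / (A·Δh) = 6.633e-08 × 0.394 / (0.009331 × 1.36) = 2.059e-06 m/s = 0.1779 m/day.

0.178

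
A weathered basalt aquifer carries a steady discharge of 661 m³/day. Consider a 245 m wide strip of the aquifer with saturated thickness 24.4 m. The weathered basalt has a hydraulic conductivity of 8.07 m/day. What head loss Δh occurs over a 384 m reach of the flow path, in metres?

Cross-sectional area A = 245 × 24.4 = 5978 m².
From Q = K·A·i, i = Q / (K·A) = 661 / (8.070 × 5978) = 0.01370.
Head loss Δh = i · L = 0.01370 × 384 = 5.261 m.

5.26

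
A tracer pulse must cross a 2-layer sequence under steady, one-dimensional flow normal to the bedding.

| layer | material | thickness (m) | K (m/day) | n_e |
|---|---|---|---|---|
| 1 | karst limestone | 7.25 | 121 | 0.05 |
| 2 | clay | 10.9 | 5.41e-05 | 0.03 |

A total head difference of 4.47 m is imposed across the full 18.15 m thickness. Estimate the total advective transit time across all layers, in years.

With flow normal to the layers, continuity requires the same specific discharge q through every layer.
Σ(b_i/K_i) = 7.25/121 + 10.9/5.41e-05 = 2.015e+05 d.
q = Δh / Σ(b_i/K_i) = 4.47 / 2.015e+05 = 2.219e-05 m/day.
In each layer the seepage velocity is v_i = q/n_i, so the layer transit time is t_i = b_i·n_i / q:
  layer 1 (karst limestone): t_1 = 7.25 × 0.05 / 2.219e-05 = 16339 d
  layer 2 (clay): t_2 = 10.9 × 0.03 / 2.219e-05 = 14739 d
Total t = Σ t_i = 31078 days = 85.09 years.

85.1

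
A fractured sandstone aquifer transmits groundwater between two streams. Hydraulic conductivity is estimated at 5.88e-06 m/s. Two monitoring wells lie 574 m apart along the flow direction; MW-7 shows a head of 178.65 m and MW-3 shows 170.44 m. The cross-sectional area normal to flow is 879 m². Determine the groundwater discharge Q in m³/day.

Convert K: 5.88e-06 m/s × 86400 = 0.5080 m/day.
Hydraulic gradient i = (178.65 − 170.44) / 574 = 8.21 / 574 = 0.01430.
Darcy's law: Q = K · A · i = 0.5080 × 879.0 × 0.01430 = 6.387 m³/day.

6.39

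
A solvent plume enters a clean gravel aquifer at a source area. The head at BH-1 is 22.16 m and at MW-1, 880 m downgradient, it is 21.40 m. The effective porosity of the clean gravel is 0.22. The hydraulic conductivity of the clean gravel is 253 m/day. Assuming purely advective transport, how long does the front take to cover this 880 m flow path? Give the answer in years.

Hydraulic gradient i = (22.16 − 21.40) / 880 = 0.76 / 880 = 0.0008636.
Darcy flux q = K · i = 253.0 × 0.0008636 = 0.2185 m/day.
Seepage velocity v = q / n_e = 0.2185 / 0.22 = 0.9932 m/day.
Travel time t = L / v = 880 / 0.9932 = 886.0 days = 2.426 years.

2.43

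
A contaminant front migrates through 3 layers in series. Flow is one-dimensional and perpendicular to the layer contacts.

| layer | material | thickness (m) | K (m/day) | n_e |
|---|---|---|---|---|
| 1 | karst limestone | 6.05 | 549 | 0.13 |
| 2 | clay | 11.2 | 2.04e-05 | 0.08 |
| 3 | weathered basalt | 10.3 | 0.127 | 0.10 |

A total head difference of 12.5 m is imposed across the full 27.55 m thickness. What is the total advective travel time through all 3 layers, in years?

With flow normal to the layers, continuity requires the same specific discharge q through every layer.
Σ(b_i/K_i) = 6.05/549 + 11.2/2.04e-05 + 10.3/0.127 = 5.491e+05 d.
q = Δh / Σ(b_i/K_i) = 12.5 / 5.491e+05 = 2.276e-05 m/day.
In each layer the seepage velocity is v_i = q/n_i, so the layer transit time is t_i = b_i·n_i / q:
  layer 1 (karst limestone): t_1 = 6.05 × 0.13 / 2.276e-05 = 34549 d
  layer 2 (clay): t_2 = 11.2 × 0.08 / 2.276e-05 = 39360 d
  layer 3 (weathered basalt): t_3 = 10.3 × 0.10 / 2.276e-05 = 45246 d
Total t = Σ t_i = 1.192e+05 days = 326.2 years.

326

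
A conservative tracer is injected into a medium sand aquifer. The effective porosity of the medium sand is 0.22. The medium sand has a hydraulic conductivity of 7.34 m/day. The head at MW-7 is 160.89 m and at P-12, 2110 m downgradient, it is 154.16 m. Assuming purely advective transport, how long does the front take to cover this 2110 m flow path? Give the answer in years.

54.3

Hydraulic gradient i = (160.89 − 154.16) / 2110 = 6.73 / 2110 = 0.003190.
Darcy flux q = K · i = 7.340 × 0.003190 = 0.02341 m/day.
Seepage velocity v = q / n_e = 0.02341 / 0.22 = 0.1064 m/day.
Travel time t = L / v = 2110 / 0.1064 = 19828 days = 54.29 years.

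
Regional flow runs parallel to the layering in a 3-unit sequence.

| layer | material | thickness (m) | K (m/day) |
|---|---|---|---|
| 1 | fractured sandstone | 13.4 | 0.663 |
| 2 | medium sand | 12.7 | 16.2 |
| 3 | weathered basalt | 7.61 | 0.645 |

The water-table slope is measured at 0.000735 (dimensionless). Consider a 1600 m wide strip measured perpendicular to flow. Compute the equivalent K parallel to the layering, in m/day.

Flow is parallel to layering, so each bed carries its own Darcy discharge and the transmissivities add.
Σ(K_i·b_i) = 0.663×13.4 + 16.2×12.7 + 0.645×7.61 = 219.5 m²/day.
Total thickness b = 33.71 m, so K_eq = Σ(K_i·b_i)/b = 6.512 m/day.

6.51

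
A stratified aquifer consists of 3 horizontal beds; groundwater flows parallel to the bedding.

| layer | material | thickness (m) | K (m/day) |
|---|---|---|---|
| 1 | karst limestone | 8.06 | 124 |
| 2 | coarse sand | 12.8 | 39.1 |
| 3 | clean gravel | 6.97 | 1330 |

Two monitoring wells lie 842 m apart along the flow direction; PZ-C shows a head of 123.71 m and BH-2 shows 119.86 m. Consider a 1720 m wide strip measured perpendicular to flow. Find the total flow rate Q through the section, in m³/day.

84700

Flow is parallel to layering, so each bed carries its own Darcy discharge and the transmissivities add.
Σ(K_i·b_i) = 124×8.06 + 39.1×12.8 + 1330×6.97 = 10770 m²/day.
Hydraulic gradient i = (123.71 − 119.86) / 842 = 3.85 / 842 = 0.004572.
Q = Σ(K_i·b_i) · W · i = 10770 × 1720 × 0.004572 = 84702 m³/day.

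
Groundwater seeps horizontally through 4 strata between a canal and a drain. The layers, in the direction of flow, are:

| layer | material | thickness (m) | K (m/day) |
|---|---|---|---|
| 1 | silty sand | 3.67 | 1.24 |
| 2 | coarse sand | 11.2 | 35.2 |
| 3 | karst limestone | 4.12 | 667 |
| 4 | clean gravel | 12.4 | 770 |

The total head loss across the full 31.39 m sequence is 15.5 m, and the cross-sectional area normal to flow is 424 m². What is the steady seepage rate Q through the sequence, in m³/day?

Flow is perpendicular to layering, so the layers act in series and the equivalent K is the thickness-weighted harmonic mean.
Total thickness L = 3.67 + 11.2 + 4.12 + 12.4 = 31.39 m.
Σ(b_i/K_i) = 3.67/1.24 + 11.2/35.2 + 4.12/667 + 12.4/770 = 3.300 d.
K_eq = L / Σ(b_i/K_i) = 31.39 / 3.300 = 9.512 m/day.
Q = K_eq · A · (Δh/L) = 9.512 × 424 × (15.5/31.39) = 1991 m³/day.

1990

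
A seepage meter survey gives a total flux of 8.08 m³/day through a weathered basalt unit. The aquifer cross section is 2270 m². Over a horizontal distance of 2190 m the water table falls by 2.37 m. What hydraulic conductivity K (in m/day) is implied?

3.29

Hydraulic gradient i = Δh / L = 2.37 / 2190 = 0.001082.
From Q = K·A·i, K = Q / (A·i) = 8.08 / (2270 × 0.001082) = 3.289 m/day.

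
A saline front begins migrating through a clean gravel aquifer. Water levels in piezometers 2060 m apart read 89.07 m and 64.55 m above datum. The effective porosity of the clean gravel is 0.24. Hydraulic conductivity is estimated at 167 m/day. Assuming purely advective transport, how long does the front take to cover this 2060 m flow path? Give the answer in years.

0.681

Hydraulic gradient i = (89.07 − 64.55) / 2060 = 24.52 / 2060 = 0.01190.
Darcy flux q = K · i = 167.0 × 0.01190 = 1.988 m/day.
Seepage velocity v = q / n_e = 1.988 / 0.24 = 8.282 m/day.
Travel time t = L / v = 2060 / 8.282 = 248.7 days = 0.6810 years.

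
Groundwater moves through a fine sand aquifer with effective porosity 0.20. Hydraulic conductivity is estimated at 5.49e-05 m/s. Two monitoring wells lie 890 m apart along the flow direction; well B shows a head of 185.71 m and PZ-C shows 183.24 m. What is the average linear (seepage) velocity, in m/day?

0.0658

Convert K: 5.49e-05 m/s × 86400 = 4.743 m/day.
Hydraulic gradient i = (185.71 − 183.24) / 890 = 2.47 / 890 = 0.002775.
Darcy flux q = K · i = 4.743 × 0.002775 = 0.01316 m/day.
Seepage velocity v = q / n_e = 0.01316 / 0.20 = 0.06582 m/day.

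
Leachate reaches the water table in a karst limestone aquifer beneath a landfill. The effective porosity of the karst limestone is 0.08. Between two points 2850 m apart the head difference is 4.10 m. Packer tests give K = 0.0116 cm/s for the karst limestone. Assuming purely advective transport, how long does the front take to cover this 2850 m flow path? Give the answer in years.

43.3

Convert K: 0.0116 cm/s × 864 = 10.02 m/day.
Hydraulic gradient i = Δh / L = 4.10 / 2850 = 0.001439.
Darcy flux q = K · i = 10.02 × 0.001439 = 0.01442 m/day.
Seepage velocity v = q / n_e = 0.01442 / 0.08 = 0.1802 m/day.
Travel time t = L / v = 2850 / 0.1802 = 15813 days = 43.29 years.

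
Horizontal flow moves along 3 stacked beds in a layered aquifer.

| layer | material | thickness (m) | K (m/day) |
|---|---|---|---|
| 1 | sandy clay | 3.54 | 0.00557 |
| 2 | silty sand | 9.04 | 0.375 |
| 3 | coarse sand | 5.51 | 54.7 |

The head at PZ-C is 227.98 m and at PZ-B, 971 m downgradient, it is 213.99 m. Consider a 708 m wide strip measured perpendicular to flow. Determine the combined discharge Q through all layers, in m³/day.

3110

Flow is parallel to layering, so each bed carries its own Darcy discharge and the transmissivities add.
Σ(K_i·b_i) = 0.00557×3.54 + 0.375×9.04 + 54.7×5.51 = 304.8 m²/day.
Hydraulic gradient i = (227.98 − 213.99) / 971 = 13.99 / 971 = 0.01441.
Q = Σ(K_i·b_i) · W · i = 304.8 × 708 × 0.01441 = 3109 m³/day.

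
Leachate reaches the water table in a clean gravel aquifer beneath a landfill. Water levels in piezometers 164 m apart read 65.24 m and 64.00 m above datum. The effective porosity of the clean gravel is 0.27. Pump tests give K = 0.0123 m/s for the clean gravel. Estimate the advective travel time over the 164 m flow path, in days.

Convert K: 0.0123 m/s × 86400 = 1063 m/day.
Hydraulic gradient i = (65.24 − 64.00) / 164 = 1.24 / 164 = 0.007561.
Darcy flux q = K · i = 1063 × 0.007561 = 8.035 m/day.
Seepage velocity v = q / n_e = 8.035 / 0.27 = 29.76 m/day.
Travel time t = L / v = 164 / 29.76 = 5.511 days.

5.51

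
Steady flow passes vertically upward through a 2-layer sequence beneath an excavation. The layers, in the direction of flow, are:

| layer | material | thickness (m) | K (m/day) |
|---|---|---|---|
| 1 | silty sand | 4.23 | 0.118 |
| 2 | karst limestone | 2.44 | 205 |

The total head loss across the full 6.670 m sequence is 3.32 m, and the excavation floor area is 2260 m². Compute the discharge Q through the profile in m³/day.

Flow is perpendicular to layering, so the layers act in series and the equivalent K is the thickness-weighted harmonic mean.
Total thickness L = 4.23 + 2.44 = 6.670 m.
Σ(b_i/K_i) = 4.23/0.118 + 2.44/205 = 35.86 d.
K_eq = L / Σ(b_i/K_i) = 6.670 / 35.86 = 0.1860 m/day.
Q = K_eq · A · (Δh/L) = 0.1860 × 2260 × (3.32/6.670) = 209.2 m³/day.

209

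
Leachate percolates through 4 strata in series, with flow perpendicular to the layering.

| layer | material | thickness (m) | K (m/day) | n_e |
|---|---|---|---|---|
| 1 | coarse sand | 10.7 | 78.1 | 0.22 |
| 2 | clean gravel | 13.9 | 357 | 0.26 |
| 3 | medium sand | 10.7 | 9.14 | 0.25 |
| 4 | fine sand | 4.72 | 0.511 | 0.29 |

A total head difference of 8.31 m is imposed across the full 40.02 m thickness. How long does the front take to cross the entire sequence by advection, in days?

With flow normal to the layers, continuity requires the same specific discharge q through every layer.
Σ(b_i/K_i) = 10.7/78.1 + 13.9/357 + 10.7/9.14 + 4.72/0.511 = 10.58 d.
q = Δh / Σ(b_i/K_i) = 8.31 / 10.58 = 0.7852 m/day.
In each layer the seepage velocity is v_i = q/n_i, so the layer transit time is t_i = b_i·n_i / q:
  layer 1 (coarse sand): t_1 = 10.7 × 0.22 / 0.7852 = 2.998 d
  layer 2 (clean gravel): t_2 = 13.9 × 0.26 / 0.7852 = 4.603 d
  layer 3 (medium sand): t_3 = 10.7 × 0.25 / 0.7852 = 3.407 d
  layer 4 (fine sand): t_4 = 4.72 × 0.29 / 0.7852 = 1.743 d
Total t = Σ t_i = 12.75 days.

12.8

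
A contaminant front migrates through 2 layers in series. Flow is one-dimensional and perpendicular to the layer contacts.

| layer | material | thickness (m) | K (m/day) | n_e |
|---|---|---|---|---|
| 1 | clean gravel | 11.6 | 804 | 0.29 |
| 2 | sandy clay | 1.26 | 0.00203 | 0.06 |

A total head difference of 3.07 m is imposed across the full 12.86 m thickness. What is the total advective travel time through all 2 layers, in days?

695

With flow normal to the layers, continuity requires the same specific discharge q through every layer.
Σ(b_i/K_i) = 11.6/804 + 1.26/0.00203 = 620.7 d.
q = Δh / Σ(b_i/K_i) = 3.07 / 620.7 = 0.004946 m/day.
In each layer the seepage velocity is v_i = q/n_i, so the layer transit time is t_i = b_i·n_i / q:
  layer 1 (clean gravel): t_1 = 11.6 × 0.29 / 0.004946 = 680.1 d
  layer 2 (sandy clay): t_2 = 1.26 × 0.06 / 0.004946 = 15.29 d
Total t = Σ t_i = 695.4 days.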